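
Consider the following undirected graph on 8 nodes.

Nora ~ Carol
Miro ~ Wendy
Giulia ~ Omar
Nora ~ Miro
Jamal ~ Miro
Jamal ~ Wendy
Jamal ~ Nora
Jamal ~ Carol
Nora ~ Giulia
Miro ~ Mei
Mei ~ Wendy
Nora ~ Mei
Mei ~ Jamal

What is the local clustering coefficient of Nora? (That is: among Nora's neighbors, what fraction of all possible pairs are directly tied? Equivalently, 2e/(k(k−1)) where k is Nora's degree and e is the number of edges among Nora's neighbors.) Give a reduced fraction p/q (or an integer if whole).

Nora's neighbors: Carol, Giulia, Jamal, Mei, and Miro (k = 5).
Possible neighbor pairs: C(5,2) = 10. Edges among them: Carol–Jamal, Jamal–Mei, Jamal–Miro, Mei–Miro → e = 4.
Clustering(Nora) = 4/10 = 2/5.

2/5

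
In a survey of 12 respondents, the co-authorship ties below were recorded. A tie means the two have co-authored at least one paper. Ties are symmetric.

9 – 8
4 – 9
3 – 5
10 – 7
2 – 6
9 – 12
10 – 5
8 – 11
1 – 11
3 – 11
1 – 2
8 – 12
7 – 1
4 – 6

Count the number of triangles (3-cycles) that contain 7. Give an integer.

7's neighbors are 1 and 10, but none of them are tied to each other, so no triangle contains 7.

0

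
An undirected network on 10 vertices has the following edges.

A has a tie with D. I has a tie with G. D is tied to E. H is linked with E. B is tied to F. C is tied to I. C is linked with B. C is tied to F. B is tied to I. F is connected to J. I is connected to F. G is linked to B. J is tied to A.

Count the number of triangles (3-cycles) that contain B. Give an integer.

4

B's neighbors: C, F, G, and I.
Neighbor pairs that are themselves tied: B–C–F; B–C–I; B–F–I; B–G–I. Each forms one triangle with B, for 4 in total.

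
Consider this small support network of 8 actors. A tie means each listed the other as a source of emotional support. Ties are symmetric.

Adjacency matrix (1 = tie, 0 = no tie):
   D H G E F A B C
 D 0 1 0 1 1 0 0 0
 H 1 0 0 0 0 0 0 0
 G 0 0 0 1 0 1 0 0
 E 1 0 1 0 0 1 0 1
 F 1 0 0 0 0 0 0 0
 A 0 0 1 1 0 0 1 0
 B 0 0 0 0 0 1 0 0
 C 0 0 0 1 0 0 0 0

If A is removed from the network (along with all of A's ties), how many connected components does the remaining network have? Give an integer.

Without A, the remaining ties split the others into: {C, D, E, F, G, H}; {B}.
That's 2 separate components.

2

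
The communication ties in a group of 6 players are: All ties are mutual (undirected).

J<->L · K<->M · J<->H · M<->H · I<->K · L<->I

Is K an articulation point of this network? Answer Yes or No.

No

Even without K, every remaining node can still reach every other (the residual graph is connected), so K is not a cut vertex.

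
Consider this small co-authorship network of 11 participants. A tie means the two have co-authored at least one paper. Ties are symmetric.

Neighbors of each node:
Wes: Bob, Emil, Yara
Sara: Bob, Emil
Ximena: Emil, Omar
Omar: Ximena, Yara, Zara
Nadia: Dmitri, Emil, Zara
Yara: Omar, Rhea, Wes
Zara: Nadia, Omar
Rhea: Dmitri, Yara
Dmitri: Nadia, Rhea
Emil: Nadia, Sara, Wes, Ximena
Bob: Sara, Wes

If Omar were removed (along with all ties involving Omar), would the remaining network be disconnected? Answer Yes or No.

No

Even without Omar, every remaining node can still reach every other (the residual graph is connected), so Omar is not a cut vertex.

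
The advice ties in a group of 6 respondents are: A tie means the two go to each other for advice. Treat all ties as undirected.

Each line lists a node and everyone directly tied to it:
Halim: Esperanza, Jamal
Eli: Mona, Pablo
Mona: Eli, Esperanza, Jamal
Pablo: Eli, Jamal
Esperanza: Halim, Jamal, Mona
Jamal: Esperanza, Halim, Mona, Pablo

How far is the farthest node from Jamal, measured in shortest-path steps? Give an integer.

Distances from Jamal: Eli:2, Esperanza:1, Halim:1, Mona:1, Pablo:1.
The largest is 2 (to Eli), so the eccentricity of Jamal is 2.

2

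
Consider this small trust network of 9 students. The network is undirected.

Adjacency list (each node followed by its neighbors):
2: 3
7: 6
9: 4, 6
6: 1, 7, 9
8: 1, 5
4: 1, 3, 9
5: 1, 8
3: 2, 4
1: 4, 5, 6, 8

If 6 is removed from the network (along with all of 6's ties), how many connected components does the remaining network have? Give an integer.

Without 6, the remaining ties split the others into: {1, 2, 3, 4, 5, 8, 9}; {7}.
That's 2 separate components.

2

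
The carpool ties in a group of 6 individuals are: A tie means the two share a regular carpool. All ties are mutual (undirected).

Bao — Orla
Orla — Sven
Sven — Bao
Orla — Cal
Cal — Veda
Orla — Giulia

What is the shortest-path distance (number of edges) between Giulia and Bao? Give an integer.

2

One shortest route is Giulia – Orla – Bao, which uses 2 edges, and Giulia and Bao are not directly tied, so nothing shorter exists. So d(Giulia,Bao) = 2.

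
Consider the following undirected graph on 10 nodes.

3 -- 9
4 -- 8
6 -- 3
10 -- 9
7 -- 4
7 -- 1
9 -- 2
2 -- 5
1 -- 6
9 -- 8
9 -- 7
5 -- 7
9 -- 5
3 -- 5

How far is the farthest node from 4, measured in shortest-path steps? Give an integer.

Distances from 4: 1:2, 2:3, 3:3, 5:2, 6:3, 7:1, 8:1, 9:2, 10:3.
The largest is 3 (to 10, 2, 3, and 6), so the eccentricity of 4 is 3.

3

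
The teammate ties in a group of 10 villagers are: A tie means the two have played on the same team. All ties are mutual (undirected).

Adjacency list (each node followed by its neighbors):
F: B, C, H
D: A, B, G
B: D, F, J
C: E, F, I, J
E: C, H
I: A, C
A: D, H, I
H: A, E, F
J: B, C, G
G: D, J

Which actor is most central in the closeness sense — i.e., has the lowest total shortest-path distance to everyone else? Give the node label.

C

Farness (sum of distances to all others) for each node — A:16, B:17, C:15, D:17, E:19, F:16, G:20, H:17, I:18, J:17.
The smallest farness is 15, for C, so C has the highest closeness.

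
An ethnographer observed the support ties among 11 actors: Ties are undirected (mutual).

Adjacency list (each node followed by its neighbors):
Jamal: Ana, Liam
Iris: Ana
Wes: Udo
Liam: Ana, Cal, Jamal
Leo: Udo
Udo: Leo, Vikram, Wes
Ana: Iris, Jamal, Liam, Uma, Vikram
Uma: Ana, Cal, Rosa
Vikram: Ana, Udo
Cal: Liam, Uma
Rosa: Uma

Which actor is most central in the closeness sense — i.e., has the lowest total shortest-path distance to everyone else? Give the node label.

Ana

Farness (sum of distances to all others) for each node — Ana:17, Cal:28, Iris:26, Jamal:24, Leo:34, Liam:23, Rosa:31, Udo:25, Uma:22, Vikram:20, Wes:34.
The smallest farness is 17, for Ana, so Ana has the highest closeness.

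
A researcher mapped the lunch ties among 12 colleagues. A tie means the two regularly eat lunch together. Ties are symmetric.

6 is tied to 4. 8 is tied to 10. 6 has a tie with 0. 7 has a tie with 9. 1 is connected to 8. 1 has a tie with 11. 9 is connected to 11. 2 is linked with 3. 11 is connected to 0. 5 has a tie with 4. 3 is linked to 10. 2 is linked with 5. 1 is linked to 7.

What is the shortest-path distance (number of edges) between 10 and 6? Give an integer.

5

One shortest route is 10 – 3 – 2 – 5 – 4 – 6, which uses 5 edges, and at distance 4 from 10 we only reach {0, 4, 9}, which does not include 6. So d(10,6) = 5.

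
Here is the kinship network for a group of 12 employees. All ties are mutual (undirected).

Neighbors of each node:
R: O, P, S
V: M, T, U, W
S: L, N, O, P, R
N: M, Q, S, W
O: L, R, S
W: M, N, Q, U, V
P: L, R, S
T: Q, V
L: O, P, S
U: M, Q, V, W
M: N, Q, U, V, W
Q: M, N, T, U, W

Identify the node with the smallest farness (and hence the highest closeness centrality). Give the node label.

Farness (sum of distances to all others) for each node — L:28, M:21, N:18, O:28, P:28, Q:21, R:28, S:20, T:29, U:27, V:27, W:21.
The smallest farness is 18, for N, so N has the highest closeness.

N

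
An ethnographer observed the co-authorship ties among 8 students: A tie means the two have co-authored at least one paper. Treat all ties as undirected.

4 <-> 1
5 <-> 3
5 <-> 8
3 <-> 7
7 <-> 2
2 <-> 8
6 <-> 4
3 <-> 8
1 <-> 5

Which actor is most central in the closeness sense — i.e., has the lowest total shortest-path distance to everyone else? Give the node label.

Farness (sum of distances to all others) for each node — 1:14, 2:18, 3:14, 4:18, 5:12, 6:24, 7:18, 8:14.
The smallest farness is 12, for 5, so 5 has the highest closeness.

5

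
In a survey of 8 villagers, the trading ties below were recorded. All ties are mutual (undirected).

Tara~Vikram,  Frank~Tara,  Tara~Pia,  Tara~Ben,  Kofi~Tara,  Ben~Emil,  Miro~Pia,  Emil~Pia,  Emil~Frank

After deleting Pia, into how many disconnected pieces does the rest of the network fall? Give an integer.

Without Pia, the remaining ties split the others into: {Ben, Emil, Frank, Kofi, Tara, Vikram}; {Miro}.
That's 2 separate components.

2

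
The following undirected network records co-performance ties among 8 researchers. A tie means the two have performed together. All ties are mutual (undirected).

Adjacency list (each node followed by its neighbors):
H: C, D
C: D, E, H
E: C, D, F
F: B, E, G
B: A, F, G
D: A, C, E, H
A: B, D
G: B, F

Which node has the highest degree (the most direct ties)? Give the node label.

Degrees — A:2, B:3, C:3, D:4, E:3, F:3, G:2, H:2.
The maximum is 4, attained only by D.

D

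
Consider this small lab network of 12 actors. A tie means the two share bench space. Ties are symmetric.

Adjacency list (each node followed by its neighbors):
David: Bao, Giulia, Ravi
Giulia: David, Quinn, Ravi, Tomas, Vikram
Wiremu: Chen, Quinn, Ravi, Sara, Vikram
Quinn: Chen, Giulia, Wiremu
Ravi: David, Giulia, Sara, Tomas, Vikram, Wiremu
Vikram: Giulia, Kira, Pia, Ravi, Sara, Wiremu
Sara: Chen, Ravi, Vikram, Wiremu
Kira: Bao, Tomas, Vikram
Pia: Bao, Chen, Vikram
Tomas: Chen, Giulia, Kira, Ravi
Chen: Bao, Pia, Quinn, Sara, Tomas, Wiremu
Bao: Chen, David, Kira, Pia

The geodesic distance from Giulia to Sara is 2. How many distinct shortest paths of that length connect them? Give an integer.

The shortest distance is 2. The length-2 paths are: Giulia–Ravi–Sara; Giulia–Vikram–Sara.
That gives 2 distinct shortest paths.

2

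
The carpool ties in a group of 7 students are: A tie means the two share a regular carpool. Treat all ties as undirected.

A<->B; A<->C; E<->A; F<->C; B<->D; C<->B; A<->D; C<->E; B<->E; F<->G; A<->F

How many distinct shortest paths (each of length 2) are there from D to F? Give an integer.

1

The shortest distance is 2, and the only length-2 path is D–A–F. So there is exactly 1 shortest path.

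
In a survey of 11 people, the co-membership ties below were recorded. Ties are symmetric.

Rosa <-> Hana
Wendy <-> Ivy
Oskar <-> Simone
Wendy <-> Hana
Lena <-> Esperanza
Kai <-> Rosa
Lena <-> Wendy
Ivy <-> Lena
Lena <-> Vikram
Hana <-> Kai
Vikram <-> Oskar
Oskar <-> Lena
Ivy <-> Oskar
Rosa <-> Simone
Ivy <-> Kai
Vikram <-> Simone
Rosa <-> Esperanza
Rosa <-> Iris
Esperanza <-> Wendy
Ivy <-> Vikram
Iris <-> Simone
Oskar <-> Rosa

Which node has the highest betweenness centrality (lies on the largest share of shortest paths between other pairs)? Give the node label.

Rosa

Unnormalized betweenness of each node: Esperanza:23/12, Hana:5/3, Iris:0, Ivy:71/15, Kai:29/20, Lena:53/15, Oskar:121/30, Rosa:191/15, Simone:16/5, Vikram:11/6, Wendy:29/10.
Rosa has the largest value, 191/15, making it the main broker — the node through which the most shortest paths run.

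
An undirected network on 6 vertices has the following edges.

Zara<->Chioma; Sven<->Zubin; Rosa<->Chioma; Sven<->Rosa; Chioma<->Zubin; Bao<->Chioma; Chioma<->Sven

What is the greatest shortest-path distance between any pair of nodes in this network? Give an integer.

Eccentricity of each node (its greatest distance to any other): Bao:2, Chioma:1, Rosa:2, Sven:2, Zara:2, Zubin:2.
The maximum eccentricity is 2, realized for instance by the pair Zara–Zubin via Zara – Chioma – Zubin. So the diameter is 2.

2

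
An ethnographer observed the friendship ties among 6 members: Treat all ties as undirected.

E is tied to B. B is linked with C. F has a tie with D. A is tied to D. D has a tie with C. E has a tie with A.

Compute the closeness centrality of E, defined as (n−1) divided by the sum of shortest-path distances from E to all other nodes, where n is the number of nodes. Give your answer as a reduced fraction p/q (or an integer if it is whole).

Distances from E: A:1, B:1, C:2, D:2, F:3. Sum = 9.
n = 6, so closeness = 5/9.

5/9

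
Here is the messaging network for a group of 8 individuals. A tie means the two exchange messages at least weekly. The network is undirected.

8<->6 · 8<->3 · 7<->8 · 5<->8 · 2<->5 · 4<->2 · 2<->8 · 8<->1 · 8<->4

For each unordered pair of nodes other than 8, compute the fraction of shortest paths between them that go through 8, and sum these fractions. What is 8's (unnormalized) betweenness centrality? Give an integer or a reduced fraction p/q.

37/2

Pairs whose geodesics pass through 8 — 5–4: 1/2; 5–1: 1; 5–6: 1; 5–7: 1; 5–3: 1; 4–1: 1; 4–6: 1; 4–7: 1; 4–3: 1; 1–6: 1; 1–7: 1; 1–3: 1; 1–2: 1; 6–7: 1 … (+5 more pairs).
All other pairs contribute 0.
Summing the contributions gives betweenness(8) = 37/2.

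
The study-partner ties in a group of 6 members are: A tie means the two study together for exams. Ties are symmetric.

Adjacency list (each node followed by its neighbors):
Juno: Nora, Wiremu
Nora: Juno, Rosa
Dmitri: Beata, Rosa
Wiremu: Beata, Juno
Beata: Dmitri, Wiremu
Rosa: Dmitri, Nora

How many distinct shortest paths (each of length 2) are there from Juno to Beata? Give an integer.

The shortest distance is 2, and the only length-2 path is Juno–Wiremu–Beata. So there is exactly 1 shortest path.

1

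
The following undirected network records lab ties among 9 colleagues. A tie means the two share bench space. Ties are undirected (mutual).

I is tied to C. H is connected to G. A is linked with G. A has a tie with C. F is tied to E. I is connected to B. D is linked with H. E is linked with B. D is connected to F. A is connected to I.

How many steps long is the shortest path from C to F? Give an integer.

One shortest route is C – I – B – E – F, which uses 4 edges, and at distance 3 from C we only reach {E, H}, which does not include F. So d(C,F) = 4.

4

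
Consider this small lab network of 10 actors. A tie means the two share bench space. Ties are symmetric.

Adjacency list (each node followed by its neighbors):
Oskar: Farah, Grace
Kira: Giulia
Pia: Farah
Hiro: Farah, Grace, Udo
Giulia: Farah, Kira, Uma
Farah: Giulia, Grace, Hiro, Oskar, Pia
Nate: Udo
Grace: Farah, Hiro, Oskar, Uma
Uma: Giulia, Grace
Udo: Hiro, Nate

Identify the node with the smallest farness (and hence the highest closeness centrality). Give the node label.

Farah

Farness (sum of distances to all others) for each node — Farah:14, Giulia:18, Grace:16, Hiro:16, Kira:26, Nate:30, Oskar:20, Pia:22, Udo:22, Uma:20.
The smallest farness is 14, for Farah, so Farah has the highest closeness.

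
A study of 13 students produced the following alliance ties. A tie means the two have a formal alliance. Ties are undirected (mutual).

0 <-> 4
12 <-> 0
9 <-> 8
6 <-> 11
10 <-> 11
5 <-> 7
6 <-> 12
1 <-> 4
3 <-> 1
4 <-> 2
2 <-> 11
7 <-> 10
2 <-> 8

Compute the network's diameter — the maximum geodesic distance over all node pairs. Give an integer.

7

Eccentricity of each node (its greatest distance to any other): 0:6, 1:6, 2:4, 3:7, 4:5, 5:7, 6:5, 7:6, 8:5, 9:6, 10:5, 11:4, 12:5.
The maximum eccentricity is 7, realized for instance by the pair 3–5 via 3 – 1 – 4 – 2 – 11 – 10 – 7 – 5. So the diameter is 7.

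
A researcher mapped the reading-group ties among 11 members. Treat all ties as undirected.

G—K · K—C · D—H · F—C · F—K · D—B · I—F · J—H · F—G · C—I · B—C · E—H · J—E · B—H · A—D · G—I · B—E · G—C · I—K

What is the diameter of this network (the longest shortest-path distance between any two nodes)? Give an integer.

4

Eccentricity of each node (its greatest distance to any other): A:4, B:2, C:3, D:3, E:3, F:4, G:4, H:3, I:4, J:4, K:4.
The maximum eccentricity is 4, realized for instance by the pair J–G via J – E – B – C – G. So the diameter is 4.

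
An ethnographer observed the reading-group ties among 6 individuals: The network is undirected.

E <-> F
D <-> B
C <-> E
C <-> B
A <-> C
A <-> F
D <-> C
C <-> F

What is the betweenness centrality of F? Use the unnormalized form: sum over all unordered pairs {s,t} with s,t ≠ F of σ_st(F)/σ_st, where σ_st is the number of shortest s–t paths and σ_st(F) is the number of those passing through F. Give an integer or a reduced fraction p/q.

Pairs whose geodesics pass through F — E–A: 1/2.
All other pairs contribute 0.
Summing the contributions gives betweenness(F) = 1/2.

1/2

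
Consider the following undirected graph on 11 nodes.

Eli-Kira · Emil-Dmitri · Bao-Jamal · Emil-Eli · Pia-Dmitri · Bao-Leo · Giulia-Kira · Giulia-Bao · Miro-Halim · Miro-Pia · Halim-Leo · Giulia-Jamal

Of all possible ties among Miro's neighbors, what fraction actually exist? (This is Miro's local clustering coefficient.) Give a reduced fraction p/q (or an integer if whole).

0

Miro's neighbors: Halim and Pia (k = 2).
Possible neighbor pairs: C(2,2) = 1. Edges among them: none → e = 0.
Clustering(Miro) = 0/1.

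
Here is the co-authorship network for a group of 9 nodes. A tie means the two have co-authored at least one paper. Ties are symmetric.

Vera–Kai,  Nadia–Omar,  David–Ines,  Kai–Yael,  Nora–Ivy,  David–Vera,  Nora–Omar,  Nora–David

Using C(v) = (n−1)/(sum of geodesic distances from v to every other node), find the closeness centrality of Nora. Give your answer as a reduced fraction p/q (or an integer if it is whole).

Distances from Nora: David:1, Ines:2, Ivy:1, Kai:3, Nadia:2, Omar:1, Vera:2, Yael:4. Sum = 16.
n = 9, so closeness = 8/16 = 1/2.

1/2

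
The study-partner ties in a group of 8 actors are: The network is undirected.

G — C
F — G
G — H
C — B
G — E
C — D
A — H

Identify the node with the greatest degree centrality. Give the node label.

Degrees — A:1, B:1, C:3, D:1, E:1, F:1, G:4, H:2.
The maximum is 4, attained only by G.

G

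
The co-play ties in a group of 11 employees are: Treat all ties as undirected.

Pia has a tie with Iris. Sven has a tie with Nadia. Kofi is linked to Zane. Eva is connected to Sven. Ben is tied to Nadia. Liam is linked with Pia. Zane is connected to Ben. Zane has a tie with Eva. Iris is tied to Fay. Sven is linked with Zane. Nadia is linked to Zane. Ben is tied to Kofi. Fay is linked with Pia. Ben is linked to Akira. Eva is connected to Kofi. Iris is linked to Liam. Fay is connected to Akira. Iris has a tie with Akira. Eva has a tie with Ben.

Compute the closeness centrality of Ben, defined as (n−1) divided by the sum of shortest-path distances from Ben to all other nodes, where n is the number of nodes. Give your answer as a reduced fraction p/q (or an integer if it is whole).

10/17

Distances from Ben: Akira:1, Eva:1, Fay:2, Iris:2, Kofi:1, Liam:3, Nadia:1, Pia:3, Sven:2, Zane:1. Sum = 17.
n = 11, so closeness = 10/17.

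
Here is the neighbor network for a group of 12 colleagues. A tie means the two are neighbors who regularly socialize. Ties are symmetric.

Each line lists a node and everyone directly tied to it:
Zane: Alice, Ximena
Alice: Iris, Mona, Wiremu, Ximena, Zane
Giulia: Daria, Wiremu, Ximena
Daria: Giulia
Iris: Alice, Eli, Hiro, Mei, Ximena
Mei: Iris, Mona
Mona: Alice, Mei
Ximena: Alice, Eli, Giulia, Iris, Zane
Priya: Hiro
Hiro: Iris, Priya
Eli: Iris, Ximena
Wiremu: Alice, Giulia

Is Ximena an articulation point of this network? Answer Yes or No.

Even without Ximena, every remaining node can still reach every other (the residual graph is connected), so Ximena is not a cut vertex.

No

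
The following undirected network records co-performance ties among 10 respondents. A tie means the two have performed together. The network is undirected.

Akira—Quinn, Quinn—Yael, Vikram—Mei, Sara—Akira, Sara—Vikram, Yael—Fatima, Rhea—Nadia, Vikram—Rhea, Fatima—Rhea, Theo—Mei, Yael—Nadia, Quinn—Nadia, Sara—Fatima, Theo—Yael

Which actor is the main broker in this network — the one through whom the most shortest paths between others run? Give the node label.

Unnormalized betweenness of each node: Akira:7/4, Fatima:25/6, Mei:25/12, Nadia:35/12, Quinn:43/12, Rhea:13/3, Sara:21/4, Theo:37/12, Vikram:73/12, Yael:35/4.
Yael has the largest value, 35/4, making it the main broker — the node through which the most shortest paths run.

Yael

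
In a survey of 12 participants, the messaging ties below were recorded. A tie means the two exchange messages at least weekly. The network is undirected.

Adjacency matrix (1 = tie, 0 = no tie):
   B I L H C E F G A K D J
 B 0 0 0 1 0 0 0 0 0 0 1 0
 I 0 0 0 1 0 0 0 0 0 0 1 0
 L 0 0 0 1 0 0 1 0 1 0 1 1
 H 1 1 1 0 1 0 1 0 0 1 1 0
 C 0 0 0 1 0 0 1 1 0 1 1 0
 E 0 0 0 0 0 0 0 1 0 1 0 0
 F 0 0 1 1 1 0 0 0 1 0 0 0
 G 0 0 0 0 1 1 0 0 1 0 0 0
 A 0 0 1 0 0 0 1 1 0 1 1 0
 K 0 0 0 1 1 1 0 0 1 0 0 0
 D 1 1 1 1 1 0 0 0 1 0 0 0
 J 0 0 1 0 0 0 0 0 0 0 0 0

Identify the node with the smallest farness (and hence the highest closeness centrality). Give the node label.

H

Farness (sum of distances to all others) for each node — A:17, B:23, C:18, D:17, E:27, F:19, G:22, H:15, I:23, J:28, K:19, L:18.
The smallest farness is 15, for H, so H has the highest closeness.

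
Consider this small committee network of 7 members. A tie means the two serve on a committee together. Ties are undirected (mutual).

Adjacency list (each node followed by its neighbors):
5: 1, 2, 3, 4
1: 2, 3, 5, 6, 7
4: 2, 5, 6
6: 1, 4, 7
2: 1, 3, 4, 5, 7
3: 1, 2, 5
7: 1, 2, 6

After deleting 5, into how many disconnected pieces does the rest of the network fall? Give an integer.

1

5's neighbors (1, 2, 3, and 4) remain reachable from one another through other ties, so the rest of the network stays in one piece.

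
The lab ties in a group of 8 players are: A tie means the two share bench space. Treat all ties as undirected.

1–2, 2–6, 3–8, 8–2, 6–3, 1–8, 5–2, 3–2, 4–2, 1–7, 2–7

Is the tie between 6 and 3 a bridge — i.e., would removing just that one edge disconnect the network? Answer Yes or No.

Even without that edge, 6 still reaches 3 via 6 – 2 – 3, so the network stays connected. Not a bridge.

No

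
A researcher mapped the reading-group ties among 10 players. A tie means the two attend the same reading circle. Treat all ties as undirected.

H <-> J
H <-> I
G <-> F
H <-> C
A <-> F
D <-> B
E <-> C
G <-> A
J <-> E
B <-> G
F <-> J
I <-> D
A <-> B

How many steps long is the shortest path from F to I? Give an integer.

3

One shortest route is F – J – H – I, which uses 3 edges, and at distance 2 from F we only reach {B, E, H}, which does not include I. So d(F,I) = 3.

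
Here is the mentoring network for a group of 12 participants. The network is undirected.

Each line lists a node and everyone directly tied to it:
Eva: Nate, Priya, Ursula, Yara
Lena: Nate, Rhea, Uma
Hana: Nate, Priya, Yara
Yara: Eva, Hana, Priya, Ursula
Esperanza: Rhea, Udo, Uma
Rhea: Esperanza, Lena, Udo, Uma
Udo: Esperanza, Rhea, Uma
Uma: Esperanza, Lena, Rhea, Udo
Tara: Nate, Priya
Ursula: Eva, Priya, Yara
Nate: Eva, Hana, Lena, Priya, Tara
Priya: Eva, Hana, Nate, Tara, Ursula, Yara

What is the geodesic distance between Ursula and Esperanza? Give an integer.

5

One shortest route is Ursula – Eva – Nate – Lena – Rhea – Esperanza, which uses 5 edges, and at distance 4 from Ursula we only reach {Rhea, Uma}, which does not include Esperanza. So d(Ursula,Esperanza) = 5.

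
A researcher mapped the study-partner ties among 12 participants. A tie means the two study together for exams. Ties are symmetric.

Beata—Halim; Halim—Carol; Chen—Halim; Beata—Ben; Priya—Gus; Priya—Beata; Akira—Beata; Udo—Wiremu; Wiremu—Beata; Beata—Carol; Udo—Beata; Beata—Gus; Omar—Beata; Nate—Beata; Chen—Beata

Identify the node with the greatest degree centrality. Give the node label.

Degrees — Akira:1, Beata:11, Ben:1, Carol:2, Chen:2, Gus:2, Halim:3, Nate:1, Omar:1, Priya:2, Udo:2, Wiremu:2.
The maximum is 11, attained only by Beata.

Beata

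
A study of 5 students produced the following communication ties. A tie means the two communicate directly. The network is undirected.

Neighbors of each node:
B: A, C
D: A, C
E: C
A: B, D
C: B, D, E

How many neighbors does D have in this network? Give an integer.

2

D is directly tied to A and C. That is 2 neighbors, so the degree of D is 2.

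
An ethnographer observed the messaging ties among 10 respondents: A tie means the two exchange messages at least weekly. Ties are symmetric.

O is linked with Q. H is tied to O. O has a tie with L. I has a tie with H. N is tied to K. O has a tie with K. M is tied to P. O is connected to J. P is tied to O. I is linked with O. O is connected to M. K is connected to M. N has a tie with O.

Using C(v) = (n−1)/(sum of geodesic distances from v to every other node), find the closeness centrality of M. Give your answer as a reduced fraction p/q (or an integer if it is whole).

Distances from M: H:2, I:2, J:2, K:1, L:2, N:2, O:1, P:1, Q:2. Sum = 15.
n = 10, so closeness = 9/15 = 3/5.

3/5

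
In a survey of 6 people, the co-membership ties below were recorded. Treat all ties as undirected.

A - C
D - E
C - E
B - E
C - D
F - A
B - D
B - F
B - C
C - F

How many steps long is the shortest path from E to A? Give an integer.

2

One shortest route is E – C – A, which uses 2 edges, and E and A are not directly tied, so nothing shorter exists. So d(E,A) = 2.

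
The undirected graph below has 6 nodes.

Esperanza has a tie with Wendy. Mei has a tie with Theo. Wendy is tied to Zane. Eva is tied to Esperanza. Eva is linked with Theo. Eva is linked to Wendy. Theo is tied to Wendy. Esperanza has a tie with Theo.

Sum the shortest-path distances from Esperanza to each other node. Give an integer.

7

Distances from Esperanza: Eva:1, Mei:2, Theo:1, Wendy:1, Zane:2.
Sum = 1 + 2 + 1 + 1 + 2 = 7.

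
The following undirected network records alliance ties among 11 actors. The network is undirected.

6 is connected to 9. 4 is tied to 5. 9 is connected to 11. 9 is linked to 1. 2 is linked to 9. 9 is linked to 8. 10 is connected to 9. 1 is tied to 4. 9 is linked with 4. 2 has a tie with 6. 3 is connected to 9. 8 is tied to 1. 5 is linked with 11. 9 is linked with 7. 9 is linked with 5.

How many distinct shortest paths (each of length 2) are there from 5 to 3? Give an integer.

The shortest distance is 2, and the only length-2 path is 5–9–3. So there is exactly 1 shortest path.

1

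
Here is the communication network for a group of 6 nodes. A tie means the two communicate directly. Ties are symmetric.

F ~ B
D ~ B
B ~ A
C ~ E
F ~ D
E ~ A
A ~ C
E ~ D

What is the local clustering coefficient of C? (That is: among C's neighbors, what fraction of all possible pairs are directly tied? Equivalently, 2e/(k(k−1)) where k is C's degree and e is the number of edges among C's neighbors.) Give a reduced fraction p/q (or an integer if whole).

C's neighbors: A and E (k = 2).
Possible neighbor pairs: C(2,2) = 1. Edges among them: A–E → e = 1.
Clustering(C) = 1/1.

1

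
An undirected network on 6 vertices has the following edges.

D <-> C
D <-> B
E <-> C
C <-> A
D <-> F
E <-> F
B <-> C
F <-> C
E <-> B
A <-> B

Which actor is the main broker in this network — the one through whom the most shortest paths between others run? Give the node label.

Unnormalized betweenness of each node: A:0, B:4/3, C:8/3, D:1/3, E:1/3, F:1/3.
C has the largest value, 8/3, making it the main broker — the node through which the most shortest paths run.

C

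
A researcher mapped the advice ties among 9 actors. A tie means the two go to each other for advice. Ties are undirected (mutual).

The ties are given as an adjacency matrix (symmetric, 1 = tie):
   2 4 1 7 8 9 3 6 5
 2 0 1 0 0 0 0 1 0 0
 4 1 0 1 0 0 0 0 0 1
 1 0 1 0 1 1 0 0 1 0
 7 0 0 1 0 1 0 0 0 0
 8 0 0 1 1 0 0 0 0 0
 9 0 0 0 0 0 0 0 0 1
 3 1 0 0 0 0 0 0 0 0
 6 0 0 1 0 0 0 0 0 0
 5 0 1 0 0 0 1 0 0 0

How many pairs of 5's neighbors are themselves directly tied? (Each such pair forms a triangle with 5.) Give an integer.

0

5's neighbors are 4 and 9, but none of them are tied to each other, so no triangle contains 5.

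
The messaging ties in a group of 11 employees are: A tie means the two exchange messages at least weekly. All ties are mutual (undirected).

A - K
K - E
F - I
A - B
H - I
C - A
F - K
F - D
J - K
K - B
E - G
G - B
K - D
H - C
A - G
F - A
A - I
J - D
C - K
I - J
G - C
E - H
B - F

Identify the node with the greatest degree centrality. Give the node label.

K

Degrees — A:6, B:4, C:4, D:3, E:3, F:5, G:4, H:3, I:4, J:3, K:7.
The maximum is 7, attained only by K.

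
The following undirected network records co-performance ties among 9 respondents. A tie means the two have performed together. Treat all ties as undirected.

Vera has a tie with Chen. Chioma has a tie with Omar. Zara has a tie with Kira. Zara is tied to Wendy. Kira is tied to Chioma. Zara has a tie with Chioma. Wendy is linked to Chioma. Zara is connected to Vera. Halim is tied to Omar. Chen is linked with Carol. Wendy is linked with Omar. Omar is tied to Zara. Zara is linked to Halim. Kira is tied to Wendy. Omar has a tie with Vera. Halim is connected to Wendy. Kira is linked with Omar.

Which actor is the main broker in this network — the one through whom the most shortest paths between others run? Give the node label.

Vera

Unnormalized betweenness of each node: Carol:0, Chen:7, Chioma:0, Halim:0, Kira:0, Omar:20/3, Vera:12, Wendy:2/3, Zara:20/3.
Vera has the largest value, 12, making it the main broker — the node through which the most shortest paths run.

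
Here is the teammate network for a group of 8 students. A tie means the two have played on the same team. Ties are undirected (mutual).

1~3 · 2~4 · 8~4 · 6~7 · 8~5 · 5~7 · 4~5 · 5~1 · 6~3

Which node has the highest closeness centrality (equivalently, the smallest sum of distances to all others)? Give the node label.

Farness (sum of distances to all others) for each node — 1:13, 2:19, 3:16, 4:13, 5:10, 6:16, 7:13, 8:14.
The smallest farness is 10, for 5, so 5 has the highest closeness.

5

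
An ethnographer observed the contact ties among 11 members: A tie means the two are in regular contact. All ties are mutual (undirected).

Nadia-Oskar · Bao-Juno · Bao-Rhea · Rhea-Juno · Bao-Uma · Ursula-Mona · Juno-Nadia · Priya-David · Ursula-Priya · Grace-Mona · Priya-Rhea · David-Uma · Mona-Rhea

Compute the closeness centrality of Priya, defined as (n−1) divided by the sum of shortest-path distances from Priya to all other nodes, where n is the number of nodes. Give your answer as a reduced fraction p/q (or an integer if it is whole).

Distances from Priya: Bao:2, David:1, Grace:3, Juno:2, Mona:2, Nadia:3, Oskar:4, Rhea:1, Uma:2, Ursula:1. Sum = 21.
n = 11, so closeness = 10/21.

10/21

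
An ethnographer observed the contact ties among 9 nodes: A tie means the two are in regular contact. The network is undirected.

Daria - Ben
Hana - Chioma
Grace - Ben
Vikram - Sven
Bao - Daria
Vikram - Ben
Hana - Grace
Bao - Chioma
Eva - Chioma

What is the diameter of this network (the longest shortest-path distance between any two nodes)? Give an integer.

6

Eccentricity of each node (its greatest distance to any other): Bao:4, Ben:4, Chioma:5, Daria:3, Eva:6, Grace:3, Hana:4, Sven:6, Vikram:5.
The maximum eccentricity is 6, realized for instance by the pair Eva–Sven via Eva – Chioma – Hana – Grace – Ben – Vikram – Sven. So the diameter is 6.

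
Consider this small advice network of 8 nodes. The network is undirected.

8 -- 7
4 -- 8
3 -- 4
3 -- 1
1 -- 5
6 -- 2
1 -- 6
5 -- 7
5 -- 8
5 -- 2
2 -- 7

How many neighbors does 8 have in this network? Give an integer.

3

8 is directly tied to 4, 5, and 7. That is 3 neighbors, so the degree of 8 is 3.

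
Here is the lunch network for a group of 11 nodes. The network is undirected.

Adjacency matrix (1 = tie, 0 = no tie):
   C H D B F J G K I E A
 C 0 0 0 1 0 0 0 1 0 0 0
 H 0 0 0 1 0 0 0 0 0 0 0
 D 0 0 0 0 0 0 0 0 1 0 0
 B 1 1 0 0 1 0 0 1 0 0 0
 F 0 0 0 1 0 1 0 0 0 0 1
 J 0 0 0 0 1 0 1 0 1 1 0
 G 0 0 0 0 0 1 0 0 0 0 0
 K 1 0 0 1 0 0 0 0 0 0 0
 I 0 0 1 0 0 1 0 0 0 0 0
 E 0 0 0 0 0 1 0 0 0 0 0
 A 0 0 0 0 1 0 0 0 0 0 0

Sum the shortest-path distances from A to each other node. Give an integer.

27

Distances from A: B:2, C:3, D:4, E:3, F:1, G:3, H:3, I:3, J:2, K:3.
Sum = 2 + 3 + 4 + 3 + 1 + 3 + 3 + 3 + 2 + 3 = 27.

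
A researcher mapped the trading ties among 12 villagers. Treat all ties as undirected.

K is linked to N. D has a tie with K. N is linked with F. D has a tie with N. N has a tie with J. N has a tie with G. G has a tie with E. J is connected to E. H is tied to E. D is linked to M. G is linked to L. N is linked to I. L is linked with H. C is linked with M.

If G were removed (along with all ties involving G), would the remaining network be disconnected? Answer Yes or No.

No

Even without G, every remaining node can still reach every other (the residual graph is connected), so G is not a cut vertex.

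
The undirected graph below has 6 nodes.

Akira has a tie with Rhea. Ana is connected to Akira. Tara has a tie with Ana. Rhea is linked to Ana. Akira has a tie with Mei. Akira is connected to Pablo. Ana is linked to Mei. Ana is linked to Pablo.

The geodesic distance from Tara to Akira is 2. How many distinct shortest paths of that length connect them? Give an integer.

1

The shortest distance is 2, and the only length-2 path is Tara–Ana–Akira. So there is exactly 1 shortest path.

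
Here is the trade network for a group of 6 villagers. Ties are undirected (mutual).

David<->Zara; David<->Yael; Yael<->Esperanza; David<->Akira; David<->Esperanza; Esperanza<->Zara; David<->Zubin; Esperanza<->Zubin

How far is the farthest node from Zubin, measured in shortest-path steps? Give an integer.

2

Distances from Zubin: Akira:2, David:1, Esperanza:1, Yael:2, Zara:2.
The largest is 2 (to Zara, Yael, and Akira), so the eccentricity of Zubin is 2.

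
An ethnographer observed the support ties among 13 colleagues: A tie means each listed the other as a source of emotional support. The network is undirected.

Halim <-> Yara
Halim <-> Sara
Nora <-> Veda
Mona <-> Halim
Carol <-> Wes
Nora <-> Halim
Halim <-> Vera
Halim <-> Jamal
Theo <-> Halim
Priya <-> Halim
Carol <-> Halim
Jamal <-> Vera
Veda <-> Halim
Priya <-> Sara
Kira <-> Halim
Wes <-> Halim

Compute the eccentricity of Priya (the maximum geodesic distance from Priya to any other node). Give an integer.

2

Distances from Priya: Carol:2, Halim:1, Jamal:2, Kira:2, Mona:2, Nora:2, Sara:1, Theo:2, Veda:2, Vera:2, Wes:2, Yara:2.
The largest is 2 (to Veda, Theo, Kira, Vera, Mona, Nora, Wes, Carol, Yara, and Jamal), so the eccentricity of Priya is 2.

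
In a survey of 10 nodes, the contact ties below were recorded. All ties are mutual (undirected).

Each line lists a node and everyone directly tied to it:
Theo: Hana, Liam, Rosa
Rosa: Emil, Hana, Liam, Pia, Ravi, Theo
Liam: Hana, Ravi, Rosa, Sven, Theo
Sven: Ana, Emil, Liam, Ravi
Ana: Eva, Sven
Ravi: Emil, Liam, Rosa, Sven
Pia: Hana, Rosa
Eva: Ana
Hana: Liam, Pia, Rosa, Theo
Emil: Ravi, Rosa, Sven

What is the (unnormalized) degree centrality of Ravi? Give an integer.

Ravi is directly tied to Emil, Liam, Rosa, and Sven. That is 4 neighbors, so the degree of Ravi is 4.

4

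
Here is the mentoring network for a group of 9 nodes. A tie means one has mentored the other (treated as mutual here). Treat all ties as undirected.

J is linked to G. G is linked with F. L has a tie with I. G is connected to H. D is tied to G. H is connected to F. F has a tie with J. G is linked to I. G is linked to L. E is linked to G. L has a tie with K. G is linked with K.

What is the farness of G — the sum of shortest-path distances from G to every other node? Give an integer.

8

Distances from G: D:1, E:1, F:1, H:1, I:1, J:1, K:1, L:1.
Sum = 1 + 1 + 1 + 1 + 1 + 1 + 1 + 1 = 8.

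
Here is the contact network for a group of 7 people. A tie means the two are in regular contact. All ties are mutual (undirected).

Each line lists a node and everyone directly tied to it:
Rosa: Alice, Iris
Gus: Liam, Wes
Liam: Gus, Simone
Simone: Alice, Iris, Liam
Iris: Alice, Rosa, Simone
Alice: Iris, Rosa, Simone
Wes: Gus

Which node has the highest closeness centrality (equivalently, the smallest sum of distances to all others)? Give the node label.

Simone

Farness (sum of distances to all others) for each node — Alice:12, Gus:14, Iris:12, Liam:11, Rosa:16, Simone:10, Wes:19.
The smallest farness is 10, for Simone, so Simone has the highest closeness.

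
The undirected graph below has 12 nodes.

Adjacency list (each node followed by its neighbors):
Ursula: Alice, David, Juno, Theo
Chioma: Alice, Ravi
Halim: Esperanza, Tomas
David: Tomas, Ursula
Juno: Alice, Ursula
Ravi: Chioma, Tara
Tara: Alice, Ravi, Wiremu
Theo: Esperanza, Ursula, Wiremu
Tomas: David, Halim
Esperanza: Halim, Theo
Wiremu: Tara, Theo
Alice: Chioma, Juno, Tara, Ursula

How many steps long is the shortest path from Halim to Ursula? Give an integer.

One shortest route is Halim – Esperanza – Theo – Ursula, which uses 3 edges, and at distance 2 from Halim we only reach {David, Theo}, which does not include Ursula. So d(Halim,Ursula) = 3.

3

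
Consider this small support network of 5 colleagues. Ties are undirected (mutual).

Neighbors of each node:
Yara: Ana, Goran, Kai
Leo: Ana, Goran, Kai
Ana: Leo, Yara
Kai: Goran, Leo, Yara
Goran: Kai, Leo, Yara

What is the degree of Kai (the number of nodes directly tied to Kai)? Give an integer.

3

Kai is directly tied to Goran, Leo, and Yara. That is 3 neighbors, so the degree of Kai is 3.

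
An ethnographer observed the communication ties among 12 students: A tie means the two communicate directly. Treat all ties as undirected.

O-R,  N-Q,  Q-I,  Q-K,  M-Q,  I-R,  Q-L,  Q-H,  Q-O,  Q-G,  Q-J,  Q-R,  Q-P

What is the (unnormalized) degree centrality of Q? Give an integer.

11

Q is directly tied to G, H, I, J, K, L, M, N, O, P, and R. That is 11 neighbors, so the degree of Q is 11.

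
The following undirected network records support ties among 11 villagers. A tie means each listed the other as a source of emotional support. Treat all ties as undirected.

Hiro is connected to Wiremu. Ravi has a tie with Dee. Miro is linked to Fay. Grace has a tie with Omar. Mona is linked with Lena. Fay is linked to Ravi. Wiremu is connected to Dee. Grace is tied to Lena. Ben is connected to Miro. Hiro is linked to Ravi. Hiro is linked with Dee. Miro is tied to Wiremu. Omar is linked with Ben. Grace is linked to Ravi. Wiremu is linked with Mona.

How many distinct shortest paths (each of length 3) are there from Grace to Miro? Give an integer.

The shortest distance is 3. The length-3 paths are: Grace–Omar–Ben–Miro; Grace–Ravi–Fay–Miro.
That gives 2 distinct shortest paths.

2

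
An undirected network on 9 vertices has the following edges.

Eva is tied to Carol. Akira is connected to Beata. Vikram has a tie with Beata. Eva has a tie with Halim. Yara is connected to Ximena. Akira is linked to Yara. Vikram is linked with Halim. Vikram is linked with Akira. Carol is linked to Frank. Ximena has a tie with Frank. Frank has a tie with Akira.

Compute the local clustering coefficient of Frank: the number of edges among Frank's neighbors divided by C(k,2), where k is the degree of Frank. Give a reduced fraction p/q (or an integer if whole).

0

Frank's neighbors: Akira, Carol, and Ximena (k = 3).
Possible neighbor pairs: C(3,2) = 3. Edges among them: none → e = 0.
Clustering(Frank) = 0/3 = 0.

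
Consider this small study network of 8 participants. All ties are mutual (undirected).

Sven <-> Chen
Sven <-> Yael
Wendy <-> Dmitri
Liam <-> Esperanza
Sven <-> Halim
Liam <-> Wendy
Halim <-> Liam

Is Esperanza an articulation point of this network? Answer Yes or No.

No

Even without Esperanza, every remaining node can still reach every other (the residual graph is connected), so Esperanza is not a cut vertex.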